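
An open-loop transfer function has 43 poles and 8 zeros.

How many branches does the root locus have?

Root locus has n branches where n = number of poles = 43.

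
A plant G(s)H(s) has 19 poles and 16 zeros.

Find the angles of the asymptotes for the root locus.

n - m = 19 - 16 = 3. Angles: θk = (2k + 1)·180°/3 = 60°, 180°, 300°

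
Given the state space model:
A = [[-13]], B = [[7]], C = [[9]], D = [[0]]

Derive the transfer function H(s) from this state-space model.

(sI - A)⁻¹ = 1/(s + 13). H(s) = 9 × 7/(s + 13) + 0 = 63/(s + 13).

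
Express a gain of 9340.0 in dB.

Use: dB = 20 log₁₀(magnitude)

dB = 20 log₁₀(9340.0) = 79.4 dB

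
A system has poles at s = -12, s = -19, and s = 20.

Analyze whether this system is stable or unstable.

Pole(s) at s = 20 are not in the left half-plane. System is unstable.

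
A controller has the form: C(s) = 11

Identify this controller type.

This is a Proportional (P) controller.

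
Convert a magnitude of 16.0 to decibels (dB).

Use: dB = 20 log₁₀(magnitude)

dB = 20 log₁₀(16.0) = 24.1 dB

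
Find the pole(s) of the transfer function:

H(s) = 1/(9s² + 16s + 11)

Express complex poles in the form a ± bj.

Discriminant = 16² - 4×9×11 = 256 - 396 = -140 < 0, so the poles are a complex conjugate pair s = (-16 ± j√140)/(2×9). Real part = -16/(2×9) = -16/18 ≈ -0.8889; imaginary part = ±√140/(2×9) ≈ 0.6573. Poles: s = -0.8889 ± 0.6573j.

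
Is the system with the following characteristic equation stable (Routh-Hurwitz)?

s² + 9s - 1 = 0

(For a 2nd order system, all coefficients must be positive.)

Coefficients: 1, 9, -1. c=-1 not positive, so system is unstable.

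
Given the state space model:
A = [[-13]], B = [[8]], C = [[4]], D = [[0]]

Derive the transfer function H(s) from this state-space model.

(sI - A)⁻¹ = 1/(s + 13). H(s) = 4 × 8/(s + 13) + 0 = 32/(s + 13).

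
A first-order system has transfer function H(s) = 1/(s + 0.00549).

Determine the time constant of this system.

For H(s) = 1/(s + 1/τ), the pole is at -1/τ = -0.00549, so τ = 1/0.00549 = 182.1 s.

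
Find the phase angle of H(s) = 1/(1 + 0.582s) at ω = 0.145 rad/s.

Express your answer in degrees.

Phase = -arctan(ωτ) = -arctan(0.145 × 0.582) = -4.8°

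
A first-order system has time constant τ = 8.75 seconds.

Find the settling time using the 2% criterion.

For first-order system, 2% settling time ≈ 4τ = 4 × 8.75 = 35.0 s.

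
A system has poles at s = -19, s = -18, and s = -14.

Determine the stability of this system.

All poles are in the left half-plane. System is stable.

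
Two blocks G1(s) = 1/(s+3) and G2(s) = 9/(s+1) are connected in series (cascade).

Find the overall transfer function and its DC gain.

Series: multiply transfer functions. G_eq = 1/(s+3) × 9/(s+1) = 9/((s+3)(s+1)). DC gain = 9/(3×1) = 3.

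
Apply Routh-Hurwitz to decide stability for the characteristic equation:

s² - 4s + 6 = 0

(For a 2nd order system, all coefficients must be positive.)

Coefficients: 1, -4, 6. b=-4 not positive, so system is unstable.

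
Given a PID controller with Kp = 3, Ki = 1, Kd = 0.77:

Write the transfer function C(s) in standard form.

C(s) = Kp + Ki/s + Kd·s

Substituting values: C(s) = 3 + 1/s + 0.77s = (0.77s² + 3s + 1)/s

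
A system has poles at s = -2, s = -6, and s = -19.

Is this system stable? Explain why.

All poles are in the left half-plane. System is stable.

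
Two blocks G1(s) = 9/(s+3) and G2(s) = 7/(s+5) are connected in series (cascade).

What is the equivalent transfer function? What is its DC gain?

Series: multiply transfer functions. G_eq = 9/(s+3) × 7/(s+5) = 63/((s+3)(s+5)). DC gain = 63/(3×5) = 4.2.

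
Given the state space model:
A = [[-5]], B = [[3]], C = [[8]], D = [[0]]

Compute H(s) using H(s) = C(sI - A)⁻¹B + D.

(sI - A)⁻¹ = 1/(s + 5). H(s) = 8 × 3/(s + 5) + 0 = 24/(s + 5).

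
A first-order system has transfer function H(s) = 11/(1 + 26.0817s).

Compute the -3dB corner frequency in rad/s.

Corner frequency = 1/τ = 1/26.0817 = 0.038 rad/s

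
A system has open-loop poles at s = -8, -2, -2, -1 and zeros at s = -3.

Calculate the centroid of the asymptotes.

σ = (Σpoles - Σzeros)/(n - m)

σ = (Σpoles - Σzeros)/(n - m) = (-13 - (-3))/(4 - 1) = -10/3 = -3.33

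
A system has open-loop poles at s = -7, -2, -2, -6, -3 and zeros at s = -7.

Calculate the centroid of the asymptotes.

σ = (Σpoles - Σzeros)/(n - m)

σ = (Σpoles - Σzeros)/(n - m) = (-20 - (-7))/(5 - 1) = -13/4 = -3.25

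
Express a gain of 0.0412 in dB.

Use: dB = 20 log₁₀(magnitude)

dB = 20 log₁₀(0.0412) = -27.7 dB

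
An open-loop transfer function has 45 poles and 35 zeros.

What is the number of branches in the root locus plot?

Root locus has n branches where n = number of poles = 45.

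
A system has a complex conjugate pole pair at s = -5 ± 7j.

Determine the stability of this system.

Real part of poles is -5 (< 0, left half-plane). Stable.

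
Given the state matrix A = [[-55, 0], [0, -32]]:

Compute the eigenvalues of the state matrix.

For diagonal matrix, eigenvalues are diagonal entries: λ₁ = -55, λ₂ = -32.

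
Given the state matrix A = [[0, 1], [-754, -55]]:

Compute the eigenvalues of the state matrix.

det(A - λI) = λ² - (-55)λ + 754 = (λ - (-26))(λ - (-29)). Eigenvalues: -26, -29.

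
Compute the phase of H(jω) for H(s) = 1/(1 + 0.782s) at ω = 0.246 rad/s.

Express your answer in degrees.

Phase = -arctan(ωτ) = -arctan(0.246 × 0.782) = -10.9°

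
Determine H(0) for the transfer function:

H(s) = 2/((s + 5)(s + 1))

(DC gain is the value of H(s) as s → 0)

DC gain = H(0) = 2/(5 × 1) = 2/5 = 0.4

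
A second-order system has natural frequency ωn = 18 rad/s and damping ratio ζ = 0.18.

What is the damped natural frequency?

ωd = ωn√(1 - ζ²) = 18√(1 - 0.18²) = 17.71 rad/s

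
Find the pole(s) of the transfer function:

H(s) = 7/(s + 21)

Pole is where denominator = 0: s + 21 = 0, so s = -21.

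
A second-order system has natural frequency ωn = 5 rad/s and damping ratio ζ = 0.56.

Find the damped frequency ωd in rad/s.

ωd = ωn√(1 - ζ²) = 5√(1 - 0.56²) = 4.14 rad/s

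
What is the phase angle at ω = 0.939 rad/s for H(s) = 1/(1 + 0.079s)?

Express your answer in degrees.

Phase = -arctan(ωτ) = -arctan(0.939 × 0.079) = -4.2°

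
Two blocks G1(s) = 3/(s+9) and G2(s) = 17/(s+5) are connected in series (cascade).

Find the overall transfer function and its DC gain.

Series: multiply transfer functions. G_eq = 3/(s+9) × 17/(s+5) = 51/((s+9)(s+5)). DC gain = 51/(9×5) = 1.1333.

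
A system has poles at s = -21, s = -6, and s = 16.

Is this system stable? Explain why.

Pole(s) at s = 16 are not in the left half-plane. System is unstable.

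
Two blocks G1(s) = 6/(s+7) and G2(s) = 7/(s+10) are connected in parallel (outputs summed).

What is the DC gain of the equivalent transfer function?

Parallel: G_eq = G1 + G2. DC gain = G1(0) + G2(0) = 6/7 + 7/10 = 0.8571 + 0.7 = 1.5571.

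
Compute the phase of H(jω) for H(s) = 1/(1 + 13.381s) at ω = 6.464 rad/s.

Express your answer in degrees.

Phase = -arctan(ωτ) = -arctan(6.464 × 13.381) = -89.3°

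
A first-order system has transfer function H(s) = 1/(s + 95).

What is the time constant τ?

For H(s) = 1/(s + 1/τ), the pole is at -1/τ = -95, so τ = 1/95 = 0.0105 s.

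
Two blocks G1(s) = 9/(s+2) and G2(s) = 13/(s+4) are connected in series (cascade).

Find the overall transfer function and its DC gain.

Series: multiply transfer functions. G_eq = 9/(s+2) × 13/(s+4) = 117/((s+2)(s+4)). DC gain = 117/(2×4) = 14.625.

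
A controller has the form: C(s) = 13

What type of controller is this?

This is a Proportional (P) controller.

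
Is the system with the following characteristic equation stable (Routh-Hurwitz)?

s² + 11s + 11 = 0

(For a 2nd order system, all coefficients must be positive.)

Coefficients: 1, 11, 11. All positive, so system is stable.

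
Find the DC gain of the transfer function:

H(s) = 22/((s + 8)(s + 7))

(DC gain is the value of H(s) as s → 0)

DC gain = H(0) = 22/(8 × 7) = 22/56 = 0.3929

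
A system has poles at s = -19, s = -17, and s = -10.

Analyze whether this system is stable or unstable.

All poles are in the left half-plane. System is stable.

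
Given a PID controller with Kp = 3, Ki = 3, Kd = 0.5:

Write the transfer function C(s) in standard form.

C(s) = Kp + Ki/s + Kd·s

Substituting values: C(s) = 3 + 3/s + 0.5s = (0.5s² + 3s + 3)/s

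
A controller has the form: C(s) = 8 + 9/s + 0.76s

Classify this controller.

This is a Proportional-Integral-Derivative (PID) controller.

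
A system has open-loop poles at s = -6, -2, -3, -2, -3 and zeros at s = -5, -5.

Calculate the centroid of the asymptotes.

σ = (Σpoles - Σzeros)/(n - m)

σ = (Σpoles - Σzeros)/(n - m) = (-16 - (-10))/(5 - 2) = -6/3 = -2.0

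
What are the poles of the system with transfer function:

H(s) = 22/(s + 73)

Pole is where denominator = 0: s + 73 = 0, so s = -73.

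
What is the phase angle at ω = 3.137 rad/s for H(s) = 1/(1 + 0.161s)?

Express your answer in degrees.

Phase = -arctan(ωτ) = -arctan(3.137 × 0.161) = -26.8°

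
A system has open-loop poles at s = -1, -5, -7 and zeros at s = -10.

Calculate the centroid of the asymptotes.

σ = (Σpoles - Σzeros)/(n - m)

σ = (Σpoles - Σzeros)/(n - m) = (-13 - (-10))/(3 - 1) = -3/2 = -1.5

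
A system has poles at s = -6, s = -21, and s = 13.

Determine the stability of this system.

Pole(s) at s = 13 are not in the left half-plane. System is unstable.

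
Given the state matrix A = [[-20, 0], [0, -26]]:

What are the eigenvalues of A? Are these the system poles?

For diagonal matrix, eigenvalues are diagonal entries: λ₁ = -20, λ₂ = -26. Eigenvalues of A = system poles.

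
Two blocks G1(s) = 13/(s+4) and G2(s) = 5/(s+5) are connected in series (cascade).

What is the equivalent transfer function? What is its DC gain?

Series: multiply transfer functions. G_eq = 13/(s+4) × 5/(s+5) = 65/((s+4)(s+5)). DC gain = 65/(4×5) = 3.25.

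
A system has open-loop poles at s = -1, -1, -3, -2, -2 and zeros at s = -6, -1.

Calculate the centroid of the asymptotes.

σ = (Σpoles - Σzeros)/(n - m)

σ = (Σpoles - Σzeros)/(n - m) = (-9 - (-7))/(5 - 2) = -2/3 = -0.67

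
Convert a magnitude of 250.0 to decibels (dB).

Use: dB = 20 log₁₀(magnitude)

dB = 20 log₁₀(250.0) = 48.0 dB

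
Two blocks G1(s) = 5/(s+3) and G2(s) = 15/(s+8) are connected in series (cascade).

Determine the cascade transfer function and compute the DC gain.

Series: multiply transfer functions. G_eq = 5/(s+3) × 15/(s+8) = 75/((s+3)(s+8)). DC gain = 75/(3×8) = 3.125.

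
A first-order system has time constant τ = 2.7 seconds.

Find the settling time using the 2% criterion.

For first-order system, 2% settling time ≈ 4τ = 4 × 2.7 = 10.8 s.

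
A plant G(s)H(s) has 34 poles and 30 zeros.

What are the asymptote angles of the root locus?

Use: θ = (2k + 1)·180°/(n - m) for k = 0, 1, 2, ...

n - m = 34 - 30 = 4. Angles: θk = (2k + 1)·180°/4 = 45°, 135°, 225°, 315°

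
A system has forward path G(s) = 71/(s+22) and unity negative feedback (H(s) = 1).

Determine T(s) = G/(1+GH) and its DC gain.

T(s) = G/(1+GH) = [71/(s+22)] / [1 + 71/(s+22)] = 71/(s+22+71) = 71/(s+93). DC gain = 71/93 = 0.7634.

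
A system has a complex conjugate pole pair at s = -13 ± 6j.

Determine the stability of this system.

Real part of poles is -13 (< 0, left half-plane). Stable.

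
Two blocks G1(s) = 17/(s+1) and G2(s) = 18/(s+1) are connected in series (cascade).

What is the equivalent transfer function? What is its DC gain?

Series: multiply transfer functions. G_eq = 17/(s+1) × 18/(s+1) = 306/((s+1)(s+1)). DC gain = 306/(1×1) = 306.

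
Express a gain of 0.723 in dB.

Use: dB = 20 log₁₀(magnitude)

dB = 20 log₁₀(0.723) = -2.8 dB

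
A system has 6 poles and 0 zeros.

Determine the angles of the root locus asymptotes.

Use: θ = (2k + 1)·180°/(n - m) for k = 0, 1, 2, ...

n - m = 6 - 0 = 6. Angles: θk = (2k + 1)·180°/6 = 30°, 90°, 150°, 210°, 270°, 330°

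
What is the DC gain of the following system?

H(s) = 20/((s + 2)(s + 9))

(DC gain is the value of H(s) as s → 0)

DC gain = H(0) = 20/(2 × 9) = 20/18 = 1.1111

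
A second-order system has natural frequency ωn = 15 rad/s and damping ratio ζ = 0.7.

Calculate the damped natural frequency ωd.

ωd = ωn√(1 - ζ²) = 15√(1 - 0.7²) = 10.71 rad/s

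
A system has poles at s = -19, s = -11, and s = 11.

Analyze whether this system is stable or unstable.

Pole(s) at s = 11 are not in the left half-plane. System is unstable.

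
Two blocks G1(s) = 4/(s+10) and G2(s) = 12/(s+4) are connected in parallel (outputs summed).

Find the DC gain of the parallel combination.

Parallel: G_eq = G1 + G2. DC gain = G1(0) + G2(0) = 4/10 + 12/4 = 0.4 + 3 = 3.4.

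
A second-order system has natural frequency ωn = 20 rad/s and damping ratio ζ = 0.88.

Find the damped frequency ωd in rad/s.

ωd = ωn√(1 - ζ²) = 20√(1 - 0.88²) = 9.5 rad/s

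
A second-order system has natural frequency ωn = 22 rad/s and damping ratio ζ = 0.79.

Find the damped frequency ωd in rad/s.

ωd = ωn√(1 - ζ²) = 22√(1 - 0.79²) = 13.49 rad/s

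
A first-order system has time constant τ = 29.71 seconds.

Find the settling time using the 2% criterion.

For first-order system, 2% settling time ≈ 4τ = 4 × 29.71 = 118.84 s.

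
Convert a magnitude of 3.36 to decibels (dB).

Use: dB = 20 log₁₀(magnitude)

dB = 20 log₁₀(3.36) = 10.5 dB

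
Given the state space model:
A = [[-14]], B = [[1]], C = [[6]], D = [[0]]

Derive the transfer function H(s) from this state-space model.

(sI - A)⁻¹ = 1/(s + 14). H(s) = 6 × 1/(s + 14) + 0 = 6/(s + 14).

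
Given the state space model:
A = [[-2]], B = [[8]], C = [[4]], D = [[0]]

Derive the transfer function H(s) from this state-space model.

(sI - A)⁻¹ = 1/(s + 2). H(s) = 4 × 8/(s + 2) + 0 = 32/(s + 2).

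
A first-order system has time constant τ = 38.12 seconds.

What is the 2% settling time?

For first-order system, 2% settling time ≈ 4τ = 4 × 38.12 = 152.48 s.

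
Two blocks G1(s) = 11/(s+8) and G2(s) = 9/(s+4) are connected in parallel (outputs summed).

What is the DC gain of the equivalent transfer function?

Parallel: G_eq = G1 + G2. DC gain = G1(0) + G2(0) = 11/8 + 9/4 = 1.375 + 2.25 = 3.625.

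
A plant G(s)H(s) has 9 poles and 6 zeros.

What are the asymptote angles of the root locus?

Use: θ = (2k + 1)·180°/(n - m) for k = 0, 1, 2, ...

n - m = 9 - 6 = 3. Angles: θk = (2k + 1)·180°/3 = 60°, 180°, 300°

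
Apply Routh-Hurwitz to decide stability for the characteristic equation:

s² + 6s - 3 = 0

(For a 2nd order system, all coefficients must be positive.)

Coefficients: 1, 6, -3. c=-3 not positive, so system is unstable.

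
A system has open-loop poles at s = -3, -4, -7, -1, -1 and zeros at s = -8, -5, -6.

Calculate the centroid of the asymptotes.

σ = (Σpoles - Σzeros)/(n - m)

σ = (Σpoles - Σzeros)/(n - m) = (-16 - (-19))/(5 - 3) = 3/2 = 1.5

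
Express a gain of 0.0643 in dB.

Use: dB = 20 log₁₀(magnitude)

dB = 20 log₁₀(0.0643) = -23.8 dB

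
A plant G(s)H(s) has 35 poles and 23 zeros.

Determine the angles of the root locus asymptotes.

n - m = 35 - 23 = 12. Angles: θk = (2k + 1)·180°/12 = 15°, 45°, 75°, 105°, 135°, 165°, 195°, 225°, 255°, 285°, 315°, 345°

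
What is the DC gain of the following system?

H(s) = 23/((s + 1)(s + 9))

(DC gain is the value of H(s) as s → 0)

DC gain = H(0) = 23/(1 × 9) = 23/9 = 2.5556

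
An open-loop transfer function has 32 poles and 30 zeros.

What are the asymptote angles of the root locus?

n - m = 32 - 30 = 2. Angles: θk = (2k + 1)·180°/2 = 90°, 270°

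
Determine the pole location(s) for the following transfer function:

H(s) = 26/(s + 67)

Pole is where denominator = 0: s + 67 = 0, so s = -67.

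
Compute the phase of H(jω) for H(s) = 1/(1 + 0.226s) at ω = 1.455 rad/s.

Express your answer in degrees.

Phase = -arctan(ωτ) = -arctan(1.455 × 0.226) = -18.2°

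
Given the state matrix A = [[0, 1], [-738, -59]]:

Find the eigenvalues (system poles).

det(A - λI) = λ² - (-59)λ + 738 = (λ - (-18))(λ - (-41)). Eigenvalues: -18, -41.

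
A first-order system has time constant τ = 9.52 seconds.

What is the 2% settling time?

For first-order system, 2% settling time ≈ 4τ = 4 × 9.52 = 38.08 s.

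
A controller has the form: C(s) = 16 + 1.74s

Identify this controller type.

This is a Proportional-Derivative (PD) controller.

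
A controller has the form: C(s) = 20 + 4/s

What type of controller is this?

This is a Proportional-Integral (PI) controller.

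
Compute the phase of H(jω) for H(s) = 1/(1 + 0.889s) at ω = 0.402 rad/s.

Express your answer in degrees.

Phase = -arctan(ωτ) = -arctan(0.402 × 0.889) = -19.7°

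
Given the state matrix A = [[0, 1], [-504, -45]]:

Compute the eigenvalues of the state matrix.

det(A - λI) = λ² - (-45)λ + 504 = (λ - (-24))(λ - (-21)). Eigenvalues: -24, -21.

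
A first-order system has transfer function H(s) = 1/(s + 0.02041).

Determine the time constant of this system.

For H(s) = 1/(s + 1/τ), the pole is at -1/τ = -0.02041, so τ = 1/0.02041 = 49 s.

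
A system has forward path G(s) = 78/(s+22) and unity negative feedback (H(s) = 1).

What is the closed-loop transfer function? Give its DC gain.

T(s) = G/(1+GH) = [78/(s+22)] / [1 + 78/(s+22)] = 78/(s+22+78) = 78/(s+100). DC gain = 78/100 = 0.78.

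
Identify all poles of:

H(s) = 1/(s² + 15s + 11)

Discriminant = 15² - 4×1×11 = 225 - 44 = 181 > 0, so two distinct real poles. Using quadratic formula: s = (-15 ± √181)/(2×1) = (-15 ± √181)/2, with √181 ≈ 13.4536. s₁ ≈ -0.7732, s₂ ≈ -14.2268. Poles: s₁ = -0.7732, s₂ = -14.2268.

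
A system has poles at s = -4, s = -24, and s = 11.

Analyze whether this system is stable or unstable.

Pole(s) at s = 11 are not in the left half-plane. System is unstable.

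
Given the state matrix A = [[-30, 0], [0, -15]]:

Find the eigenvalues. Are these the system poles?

For diagonal matrix, eigenvalues are diagonal entries: λ₁ = -30, λ₂ = -15. Eigenvalues of A = system poles.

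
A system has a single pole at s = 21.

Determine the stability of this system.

Pole at s = 21 is in the right half-plane. Unstable.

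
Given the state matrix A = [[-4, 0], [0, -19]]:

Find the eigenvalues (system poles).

For diagonal matrix, eigenvalues are diagonal entries: λ₁ = -4, λ₂ = -19.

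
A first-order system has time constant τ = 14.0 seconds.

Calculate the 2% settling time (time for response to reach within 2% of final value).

For first-order system, 2% settling time ≈ 4τ = 4 × 14.0 = 56.0 s.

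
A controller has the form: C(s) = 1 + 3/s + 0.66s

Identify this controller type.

This is a Proportional-Integral-Derivative (PID) controller.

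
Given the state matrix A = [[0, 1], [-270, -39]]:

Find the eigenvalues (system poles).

det(A - λI) = λ² - (-39)λ + 270 = (λ - (-9))(λ - (-30)). Eigenvalues: -9, -30.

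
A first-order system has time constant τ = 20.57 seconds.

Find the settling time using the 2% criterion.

For first-order system, 2% settling time ≈ 4τ = 4 × 20.57 = 82.28 s.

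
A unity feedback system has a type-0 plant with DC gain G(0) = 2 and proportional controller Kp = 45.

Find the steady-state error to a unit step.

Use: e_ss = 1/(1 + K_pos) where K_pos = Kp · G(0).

K_pos = Kp · G(0) = 45 × 2 = 90. e_ss = 1/(1 + 90) = 0.0110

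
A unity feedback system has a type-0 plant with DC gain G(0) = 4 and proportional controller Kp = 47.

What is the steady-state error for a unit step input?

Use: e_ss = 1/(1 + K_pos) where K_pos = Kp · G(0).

K_pos = Kp · G(0) = 47 × 4 = 188. e_ss = 1/(1 + 188) = 0.0053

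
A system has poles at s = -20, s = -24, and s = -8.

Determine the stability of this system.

All poles are in the left half-plane. System is stable.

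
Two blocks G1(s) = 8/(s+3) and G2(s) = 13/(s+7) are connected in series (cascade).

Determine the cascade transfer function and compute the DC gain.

Series: multiply transfer functions. G_eq = 8/(s+3) × 13/(s+7) = 104/((s+3)(s+7)). DC gain = 104/(3×7) = 4.9524.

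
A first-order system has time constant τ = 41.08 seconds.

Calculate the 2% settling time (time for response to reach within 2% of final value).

For first-order system, 2% settling time ≈ 4τ = 4 × 41.08 = 164.32 s.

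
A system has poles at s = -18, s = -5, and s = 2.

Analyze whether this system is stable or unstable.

Pole(s) at s = 2 are not in the left half-plane. System is unstable.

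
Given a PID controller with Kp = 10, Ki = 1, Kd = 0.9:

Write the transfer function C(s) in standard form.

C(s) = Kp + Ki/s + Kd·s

Substituting values: C(s) = 10 + 1/s + 0.9s = (0.9s² + 10s + 1)/s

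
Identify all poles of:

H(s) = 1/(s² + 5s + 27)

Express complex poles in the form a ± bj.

Discriminant = 5² - 4×1×27 = 25 - 108 = -83 < 0, so the poles are a complex conjugate pair s = (-5 ± j√83)/(2×1). Real part = -5/(2×1) = -5/2 = -2.5; imaginary part = ±√83/(2×1) ≈ 4.5552. Poles: s = -2.5 ± 4.5552j.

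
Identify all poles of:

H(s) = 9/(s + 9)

Pole is where denominator = 0: s + 9 = 0, so s = -9.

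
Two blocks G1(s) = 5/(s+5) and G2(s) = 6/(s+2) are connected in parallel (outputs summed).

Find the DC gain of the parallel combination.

Parallel: G_eq = G1 + G2. DC gain = G1(0) + G2(0) = 5/5 + 6/2 = 1 + 3 = 4.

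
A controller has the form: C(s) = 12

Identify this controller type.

This is a Proportional (P) controller.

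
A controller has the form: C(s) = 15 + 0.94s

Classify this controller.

This is a Proportional-Derivative (PD) controller.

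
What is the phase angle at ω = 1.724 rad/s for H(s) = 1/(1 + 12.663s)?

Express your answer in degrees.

Phase = -arctan(ωτ) = -arctan(1.724 × 12.663) = -87.4°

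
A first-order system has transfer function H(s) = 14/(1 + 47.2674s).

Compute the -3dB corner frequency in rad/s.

Corner frequency = 1/τ = 1/47.2674 = 0.021 rad/s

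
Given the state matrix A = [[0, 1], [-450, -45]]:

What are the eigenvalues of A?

det(A - λI) = λ² - (-45)λ + 450 = (λ - (-15))(λ - (-30)). Eigenvalues: -15, -30.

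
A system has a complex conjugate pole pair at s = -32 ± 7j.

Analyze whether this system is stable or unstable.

Real part of poles is -32 (< 0, left half-plane). Stable.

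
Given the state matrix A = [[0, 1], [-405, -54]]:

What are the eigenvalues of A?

det(A - λI) = λ² - (-54)λ + 405 = (λ - (-9))(λ - (-45)). Eigenvalues: -9, -45.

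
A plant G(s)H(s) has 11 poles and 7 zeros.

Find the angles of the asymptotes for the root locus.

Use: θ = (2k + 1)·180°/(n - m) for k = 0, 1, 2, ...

n - m = 11 - 7 = 4. Angles: θk = (2k + 1)·180°/4 = 45°, 135°, 225°, 315°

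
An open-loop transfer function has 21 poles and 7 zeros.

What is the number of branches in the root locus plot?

Root locus has n branches where n = number of poles = 21.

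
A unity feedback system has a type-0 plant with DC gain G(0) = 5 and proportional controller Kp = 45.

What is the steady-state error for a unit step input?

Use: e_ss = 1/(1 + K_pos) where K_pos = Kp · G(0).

K_pos = Kp · G(0) = 45 × 5 = 225. e_ss = 1/(1 + 225) = 0.0044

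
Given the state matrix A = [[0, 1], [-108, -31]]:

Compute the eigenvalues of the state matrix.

det(A - λI) = λ² - (-31)λ + 108 = (λ - (-4))(λ - (-27)). Eigenvalues: -4, -27.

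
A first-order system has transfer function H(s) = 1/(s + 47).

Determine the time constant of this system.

For H(s) = 1/(s + 1/τ), the pole is at -1/τ = -47, so τ = 1/47 = 0.0213 s.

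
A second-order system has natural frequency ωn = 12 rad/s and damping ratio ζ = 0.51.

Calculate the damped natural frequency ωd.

ωd = ωn√(1 - ζ²) = 12√(1 - 0.51²) = 10.32 rad/s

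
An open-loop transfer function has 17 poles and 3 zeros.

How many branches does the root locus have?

Root locus has n branches where n = number of poles = 17.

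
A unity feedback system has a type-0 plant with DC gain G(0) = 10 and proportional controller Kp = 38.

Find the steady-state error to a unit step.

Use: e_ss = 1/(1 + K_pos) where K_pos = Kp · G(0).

K_pos = Kp · G(0) = 38 × 10 = 380. e_ss = 1/(1 + 380) = 0.0026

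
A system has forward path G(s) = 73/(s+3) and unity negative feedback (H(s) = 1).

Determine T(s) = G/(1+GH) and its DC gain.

T(s) = G/(1+GH) = [73/(s+3)] / [1 + 73/(s+3)] = 73/(s+3+73) = 73/(s+76). DC gain = 73/76 = 0.9605.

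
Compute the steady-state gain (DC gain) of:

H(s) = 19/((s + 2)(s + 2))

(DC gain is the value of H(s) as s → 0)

DC gain = H(0) = 19/(2 × 2) = 19/4 = 4.75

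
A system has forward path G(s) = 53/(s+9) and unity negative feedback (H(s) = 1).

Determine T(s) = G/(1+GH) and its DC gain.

T(s) = G/(1+GH) = [53/(s+9)] / [1 + 53/(s+9)] = 53/(s+9+53) = 53/(s+62). DC gain = 53/62 = 0.8548.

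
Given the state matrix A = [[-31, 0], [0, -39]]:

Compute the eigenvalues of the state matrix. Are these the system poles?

For diagonal matrix, eigenvalues are diagonal entries: λ₁ = -31, λ₂ = -39. Eigenvalues of A = system poles.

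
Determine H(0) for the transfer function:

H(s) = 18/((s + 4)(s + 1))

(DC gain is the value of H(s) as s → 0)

DC gain = H(0) = 18/(4 × 1) = 18/4 = 4.5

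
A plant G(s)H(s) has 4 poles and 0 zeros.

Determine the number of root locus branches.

Root locus has n branches where n = number of poles = 4.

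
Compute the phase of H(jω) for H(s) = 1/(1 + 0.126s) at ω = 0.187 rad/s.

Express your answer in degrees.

Phase = -arctan(ωτ) = -arctan(0.187 × 0.126) = -1.3°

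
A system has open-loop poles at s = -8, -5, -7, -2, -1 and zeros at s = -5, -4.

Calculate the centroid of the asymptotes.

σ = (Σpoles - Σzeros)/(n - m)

σ = (Σpoles - Σzeros)/(n - m) = (-23 - (-9))/(5 - 2) = -14/3 = -4.67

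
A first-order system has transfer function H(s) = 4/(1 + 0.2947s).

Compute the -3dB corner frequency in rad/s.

Corner frequency = 1/τ = 1/0.2947 = 3.393 rad/s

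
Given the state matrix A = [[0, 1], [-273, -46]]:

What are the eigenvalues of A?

det(A - λI) = λ² - (-46)λ + 273 = (λ - (-7))(λ - (-39)). Eigenvalues: -7, -39.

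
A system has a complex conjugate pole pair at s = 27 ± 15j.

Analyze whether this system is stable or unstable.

Real part of poles is 27 (> 0, right half-plane). Unstable.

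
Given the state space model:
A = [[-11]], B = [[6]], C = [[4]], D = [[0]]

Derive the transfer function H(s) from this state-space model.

(sI - A)⁻¹ = 1/(s + 11). H(s) = 4 × 6/(s + 11) + 0 = 24/(s + 11).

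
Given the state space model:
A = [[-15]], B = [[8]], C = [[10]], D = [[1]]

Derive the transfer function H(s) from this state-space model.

(sI - A)⁻¹ = 1/(s + 15). H(s) = 10×8/(s + 15) + 1 = (s + 95)/(s + 15).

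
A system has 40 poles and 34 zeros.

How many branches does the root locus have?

Root locus has n branches where n = number of poles = 40.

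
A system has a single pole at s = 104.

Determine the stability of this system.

Pole at s = 104 is in the right half-plane. Unstable.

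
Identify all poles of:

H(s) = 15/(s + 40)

Pole is where denominator = 0: s + 40 = 0, so s = -40.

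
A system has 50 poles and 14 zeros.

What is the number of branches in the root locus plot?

Root locus has n branches where n = number of poles = 50.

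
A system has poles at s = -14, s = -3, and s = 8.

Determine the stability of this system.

Pole(s) at s = 8 are not in the left half-plane. System is unstable.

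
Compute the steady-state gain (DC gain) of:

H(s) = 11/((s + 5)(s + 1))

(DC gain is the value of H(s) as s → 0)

DC gain = H(0) = 11/(5 × 1) = 11/5 = 2.2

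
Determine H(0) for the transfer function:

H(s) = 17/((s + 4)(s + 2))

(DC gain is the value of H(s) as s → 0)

DC gain = H(0) = 17/(4 × 2) = 17/8 = 2.125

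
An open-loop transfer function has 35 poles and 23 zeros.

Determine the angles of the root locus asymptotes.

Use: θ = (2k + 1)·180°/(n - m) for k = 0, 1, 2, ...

n - m = 35 - 23 = 12. Angles: θk = (2k + 1)·180°/12 = 15°, 45°, 75°, 105°, 135°, 165°, 195°, 225°, 255°, 285°, 315°, 345°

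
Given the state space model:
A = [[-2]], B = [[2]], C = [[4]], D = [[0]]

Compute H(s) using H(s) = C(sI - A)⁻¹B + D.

(sI - A)⁻¹ = 1/(s + 2). H(s) = 4 × 2/(s + 2) + 0 = 8/(s + 2).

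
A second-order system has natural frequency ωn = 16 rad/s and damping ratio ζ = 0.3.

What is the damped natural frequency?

ωd = ωn√(1 - ζ²) = 16√(1 - 0.3²) = 15.26 rad/s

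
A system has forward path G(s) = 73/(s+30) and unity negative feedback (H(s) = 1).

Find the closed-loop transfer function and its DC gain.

T(s) = G/(1+GH) = [73/(s+30)] / [1 + 73/(s+30)] = 73/(s+30+73) = 73/(s+103). DC gain = 73/103 = 0.7087.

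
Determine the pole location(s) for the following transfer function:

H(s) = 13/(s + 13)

Pole is where denominator = 0: s + 13 = 0, so s = -13.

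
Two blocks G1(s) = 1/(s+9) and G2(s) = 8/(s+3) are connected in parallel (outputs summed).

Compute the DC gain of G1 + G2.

Parallel: G_eq = G1 + G2. DC gain = G1(0) + G2(0) = 1/9 + 8/3 = 0.1111 + 2.6667 = 2.7778.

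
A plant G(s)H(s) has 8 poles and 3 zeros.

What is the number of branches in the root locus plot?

Root locus has n branches where n = number of poles = 8.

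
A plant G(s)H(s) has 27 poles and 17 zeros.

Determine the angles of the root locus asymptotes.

n - m = 27 - 17 = 10. Angles: θk = (2k + 1)·180°/10 = 18°, 54°, 90°, 126°, 162°, 198°, 234°, 270°, 306°, 342°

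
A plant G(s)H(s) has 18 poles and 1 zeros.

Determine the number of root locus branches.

Root locus has n branches where n = number of poles = 18.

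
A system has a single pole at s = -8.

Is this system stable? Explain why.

Pole at s = -8 is in the left half-plane. Stable.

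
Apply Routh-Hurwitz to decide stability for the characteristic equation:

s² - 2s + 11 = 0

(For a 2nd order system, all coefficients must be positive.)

Coefficients: 1, -2, 11. b=-2 not positive, so system is unstable.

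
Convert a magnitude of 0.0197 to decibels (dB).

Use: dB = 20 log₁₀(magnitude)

dB = 20 log₁₀(0.0197) = -34.1 dB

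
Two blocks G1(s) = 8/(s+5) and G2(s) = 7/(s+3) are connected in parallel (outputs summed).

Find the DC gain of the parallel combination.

Parallel: G_eq = G1 + G2. DC gain = G1(0) + G2(0) = 8/5 + 7/3 = 1.6 + 2.3333 = 3.9333.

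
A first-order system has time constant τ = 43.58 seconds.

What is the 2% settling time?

For first-order system, 2% settling time ≈ 4τ = 4 × 43.58 = 174.32 s.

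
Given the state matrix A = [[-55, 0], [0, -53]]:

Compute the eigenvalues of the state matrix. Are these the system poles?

For diagonal matrix, eigenvalues are diagonal entries: λ₁ = -55, λ₂ = -53. Eigenvalues of A = system poles.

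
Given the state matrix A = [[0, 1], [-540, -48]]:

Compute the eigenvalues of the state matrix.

det(A - λI) = λ² - (-48)λ + 540 = (λ - (-18))(λ - (-30)). Eigenvalues: -18, -30.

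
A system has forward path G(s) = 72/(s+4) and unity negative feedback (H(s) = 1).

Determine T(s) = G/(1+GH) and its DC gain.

T(s) = G/(1+GH) = [72/(s+4)] / [1 + 72/(s+4)] = 72/(s+4+72) = 72/(s+76). DC gain = 72/76 = 0.9474.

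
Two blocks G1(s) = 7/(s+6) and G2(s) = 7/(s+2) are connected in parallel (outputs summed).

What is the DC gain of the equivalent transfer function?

Parallel: G_eq = G1 + G2. DC gain = G1(0) + G2(0) = 7/6 + 7/2 = 1.1667 + 3.5 = 4.6667.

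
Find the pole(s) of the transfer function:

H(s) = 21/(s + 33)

Pole is where denominator = 0: s + 33 = 0, so s = -33.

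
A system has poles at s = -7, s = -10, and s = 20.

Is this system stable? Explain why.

Pole(s) at s = 20 are not in the left half-plane. System is unstable.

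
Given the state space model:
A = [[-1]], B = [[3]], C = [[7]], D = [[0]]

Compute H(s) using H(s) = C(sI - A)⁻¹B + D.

(sI - A)⁻¹ = 1/(s + 1). H(s) = 7 × 3/(s + 1) + 0 = 21/(s + 1).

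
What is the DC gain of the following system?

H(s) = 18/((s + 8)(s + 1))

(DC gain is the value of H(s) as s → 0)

DC gain = H(0) = 18/(8 × 1) = 18/8 = 2.25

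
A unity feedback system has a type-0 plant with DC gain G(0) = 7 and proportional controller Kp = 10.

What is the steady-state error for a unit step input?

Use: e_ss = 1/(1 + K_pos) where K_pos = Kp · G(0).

K_pos = Kp · G(0) = 10 × 7 = 70. e_ss = 1/(1 + 70) = 0.0141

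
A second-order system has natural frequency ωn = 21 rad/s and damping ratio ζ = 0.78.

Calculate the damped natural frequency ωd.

ωd = ωn√(1 - ζ²) = 21√(1 - 0.78²) = 13.14 rad/s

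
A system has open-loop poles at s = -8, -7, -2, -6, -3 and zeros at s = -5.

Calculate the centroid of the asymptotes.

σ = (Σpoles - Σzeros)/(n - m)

σ = (Σpoles - Σzeros)/(n - m) = (-26 - (-5))/(5 - 1) = -21/4 = -5.25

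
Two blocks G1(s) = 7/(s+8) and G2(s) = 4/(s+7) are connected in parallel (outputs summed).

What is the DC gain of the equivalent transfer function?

Parallel: G_eq = G1 + G2. DC gain = G1(0) + G2(0) = 7/8 + 4/7 = 0.875 + 0.5714 = 1.4464.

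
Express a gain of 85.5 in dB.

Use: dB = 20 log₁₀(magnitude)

dB = 20 log₁₀(85.5) = 38.6 dB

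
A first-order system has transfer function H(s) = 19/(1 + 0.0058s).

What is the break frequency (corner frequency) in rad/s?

Corner frequency = 1/τ = 1/0.0058 = 172.414 rad/s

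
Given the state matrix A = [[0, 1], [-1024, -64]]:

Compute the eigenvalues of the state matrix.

det(A - λI) = λ² - (-64)λ + 1024 = (λ - (-32))(λ - (-32)). Eigenvalues: -32, -32.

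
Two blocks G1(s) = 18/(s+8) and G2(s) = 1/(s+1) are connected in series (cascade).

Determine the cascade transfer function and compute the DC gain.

Series: multiply transfer functions. G_eq = 18/(s+8) × 1/(s+1) = 18/((s+8)(s+1)). DC gain = 18/(8×1) = 2.25.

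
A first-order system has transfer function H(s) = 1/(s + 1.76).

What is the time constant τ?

For H(s) = 1/(s + 1/τ), the pole is at -1/τ = -1.76, so τ = 1/1.76 = 0.5682 s.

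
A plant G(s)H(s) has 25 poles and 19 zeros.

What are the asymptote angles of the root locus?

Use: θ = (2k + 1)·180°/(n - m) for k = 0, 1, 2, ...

n - m = 25 - 19 = 6. Angles: θk = (2k + 1)·180°/6 = 30°, 90°, 150°, 210°, 270°, 330°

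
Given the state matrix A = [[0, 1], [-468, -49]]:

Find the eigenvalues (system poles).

det(A - λI) = λ² - (-49)λ + 468 = (λ - (-13))(λ - (-36)). Eigenvalues: -13, -36.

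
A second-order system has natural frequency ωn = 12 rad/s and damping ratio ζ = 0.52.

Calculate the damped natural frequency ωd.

ωd = ωn√(1 - ζ²) = 12√(1 - 0.52²) = 10.25 rad/s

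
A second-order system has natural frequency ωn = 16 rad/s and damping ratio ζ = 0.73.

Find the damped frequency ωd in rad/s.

ωd = ωn√(1 - ζ²) = 16√(1 - 0.73²) = 10.94 rad/s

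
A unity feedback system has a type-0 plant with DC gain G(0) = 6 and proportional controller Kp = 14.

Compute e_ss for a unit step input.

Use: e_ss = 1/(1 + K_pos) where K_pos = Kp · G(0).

K_pos = Kp · G(0) = 14 × 6 = 84. e_ss = 1/(1 + 84) = 0.0118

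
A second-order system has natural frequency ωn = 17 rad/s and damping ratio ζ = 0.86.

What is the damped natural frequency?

ωd = ωn√(1 - ζ²) = 17√(1 - 0.86²) = 8.67 rad/s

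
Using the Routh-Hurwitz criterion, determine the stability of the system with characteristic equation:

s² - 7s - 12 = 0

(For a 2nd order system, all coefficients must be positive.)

Coefficients: 1, -7, -12. b=-7, c=-12 not positive, so system is unstable.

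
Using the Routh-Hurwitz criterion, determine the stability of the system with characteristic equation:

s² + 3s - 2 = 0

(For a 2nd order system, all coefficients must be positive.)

Coefficients: 1, 3, -2. c=-2 not positive, so system is unstable.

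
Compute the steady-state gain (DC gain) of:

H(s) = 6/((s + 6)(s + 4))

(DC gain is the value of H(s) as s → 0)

DC gain = H(0) = 6/(6 × 4) = 6/24 = 0.25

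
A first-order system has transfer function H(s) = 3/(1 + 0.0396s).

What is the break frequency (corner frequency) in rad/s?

Corner frequency = 1/τ = 1/0.0396 = 25.253 rad/s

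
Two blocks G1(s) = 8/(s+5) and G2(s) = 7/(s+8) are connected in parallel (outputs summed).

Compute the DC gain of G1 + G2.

Parallel: G_eq = G1 + G2. DC gain = G1(0) + G2(0) = 8/5 + 7/8 = 1.6 + 0.875 = 2.475.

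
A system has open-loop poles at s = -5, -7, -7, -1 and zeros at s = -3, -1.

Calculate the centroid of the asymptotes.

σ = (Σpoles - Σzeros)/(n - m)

σ = (Σpoles - Σzeros)/(n - m) = (-20 - (-4))/(4 - 2) = -16/2 = -8.0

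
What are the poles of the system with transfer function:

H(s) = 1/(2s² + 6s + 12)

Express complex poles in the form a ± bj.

Discriminant = 6² - 4×2×12 = 36 - 96 = -60 < 0, so the poles are a complex conjugate pair s = (-6 ± j√60)/(2×2). Real part = -6/(2×2) = -6/4 = -1.5; imaginary part = ±√60/(2×2) ≈ 1.9365. Poles: s = -1.5 ± 1.9365j.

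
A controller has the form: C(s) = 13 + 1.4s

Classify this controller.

This is a Proportional-Derivative (PD) controller.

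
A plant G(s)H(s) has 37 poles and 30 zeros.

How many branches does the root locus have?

Root locus has n branches where n = number of poles = 37.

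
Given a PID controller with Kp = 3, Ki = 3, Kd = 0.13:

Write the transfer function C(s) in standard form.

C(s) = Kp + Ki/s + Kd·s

Substituting values: C(s) = 3 + 3/s + 0.13s = (0.13s² + 3s + 3)/s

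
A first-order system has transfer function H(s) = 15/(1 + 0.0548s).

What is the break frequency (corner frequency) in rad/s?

Corner frequency = 1/τ = 1/0.0548 = 18.248 rad/s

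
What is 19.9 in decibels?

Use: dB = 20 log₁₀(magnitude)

dB = 20 log₁₀(19.9) = 26.0 dB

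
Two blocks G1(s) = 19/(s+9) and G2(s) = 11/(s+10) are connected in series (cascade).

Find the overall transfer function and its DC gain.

Series: multiply transfer functions. G_eq = 19/(s+9) × 11/(s+10) = 209/((s+9)(s+10)). DC gain = 209/(9×10) = 2.3222.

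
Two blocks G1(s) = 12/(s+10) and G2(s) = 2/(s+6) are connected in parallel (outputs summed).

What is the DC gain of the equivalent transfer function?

Parallel: G_eq = G1 + G2. DC gain = G1(0) + G2(0) = 12/10 + 2/6 = 1.2 + 0.3333 = 1.5333.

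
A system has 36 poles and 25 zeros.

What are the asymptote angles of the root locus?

n - m = 36 - 25 = 11. Angles: θk = (2k + 1)·180°/11 = 16.36°, 49.09°, 81.82°, 114.55°, 147.27°, 180°, 212.73°, 245.45°, 278.18°, 310.91°, 343.64°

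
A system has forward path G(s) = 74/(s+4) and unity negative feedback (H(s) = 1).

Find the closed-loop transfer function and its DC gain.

T(s) = G/(1+GH) = [74/(s+4)] / [1 + 74/(s+4)] = 74/(s+4+74) = 74/(s+78). DC gain = 74/78 = 0.9487.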